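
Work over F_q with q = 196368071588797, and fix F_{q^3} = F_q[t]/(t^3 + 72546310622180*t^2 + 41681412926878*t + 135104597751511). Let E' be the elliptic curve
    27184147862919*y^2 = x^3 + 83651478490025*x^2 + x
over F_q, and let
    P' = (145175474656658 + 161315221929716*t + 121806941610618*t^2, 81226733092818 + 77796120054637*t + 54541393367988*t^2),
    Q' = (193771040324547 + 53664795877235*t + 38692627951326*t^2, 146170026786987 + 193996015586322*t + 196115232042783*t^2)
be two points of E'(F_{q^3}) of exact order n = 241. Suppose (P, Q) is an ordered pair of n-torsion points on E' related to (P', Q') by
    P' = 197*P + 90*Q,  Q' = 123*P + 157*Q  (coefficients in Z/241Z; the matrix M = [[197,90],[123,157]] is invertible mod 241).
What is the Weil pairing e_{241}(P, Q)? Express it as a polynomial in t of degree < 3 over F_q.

Since e_{241}(P,P)=e_{241}(Q,Q)=1 and e_{241}(Q,P)=e_{241}(P,Q)^{-1}, expanding e_{241}(197*P + 90*Q,123*P + 157*Q) leaves e(P,Q)^det(M).
det M = 197*157 - 90*123 = 19859 = 97 (mod 241); 97^{-1} = 82 (mod 241).
(x,y)|->(73828620889317x+60015821657679,73828620889317y) sends E' to y^2=x^3+116248760342251.
Run Miller on y^2=x^3+116248760342251 over F_{196368071588797}: ladder 11110001 (8 bits); e = f_P(D_Q)/f_Q(D_P).
The quotient is 154206517619272 + 123999838223036*t + 91151943593371*t^2.
(154206517619272 + 123999838223036*t + 91151943593371*t^2)^{82} mod (196368071588797,f) = 5307306214474 + 24667256074904*t + 66775060228955*t^2.

5307306214474 + 24667256074904*t + 66775060228955*t^2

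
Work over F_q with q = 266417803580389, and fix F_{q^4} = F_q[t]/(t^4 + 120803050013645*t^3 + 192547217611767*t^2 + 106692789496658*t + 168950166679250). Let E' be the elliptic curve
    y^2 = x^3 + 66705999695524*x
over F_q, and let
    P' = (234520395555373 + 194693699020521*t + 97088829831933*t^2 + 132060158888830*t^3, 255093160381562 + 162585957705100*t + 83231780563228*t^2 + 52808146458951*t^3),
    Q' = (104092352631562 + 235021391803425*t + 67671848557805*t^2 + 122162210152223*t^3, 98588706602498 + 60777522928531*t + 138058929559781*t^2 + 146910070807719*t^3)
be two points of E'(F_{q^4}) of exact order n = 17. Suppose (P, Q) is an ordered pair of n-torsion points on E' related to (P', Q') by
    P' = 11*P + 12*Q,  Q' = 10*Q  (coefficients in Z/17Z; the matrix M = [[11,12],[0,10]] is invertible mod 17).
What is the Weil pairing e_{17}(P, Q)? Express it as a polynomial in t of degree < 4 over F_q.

Under M = [[11,12],[0,10]] in GL_2(Z/17), e_{17}(P',Q') = e_{17}(P,Q)^(11*10-12*0 mod 17).
det M = 11*10 - 12*0 = 110 = 8 (mod 17); 8^{-1} = 15 (mod 17).
Run Miller on y^2=x^3+66705999695524*x over F_{266417803580389}: ladder 10001 (5 bits); e = f_P(D_Q)/f_Q(D_P).
The quotient is 172830310339672 + 113781327965513*t + 25714280440001*t^2 + 192941730708991*t^3.
Thus e_{17}(P,Q) = 56725422812031 + 137702830345705*t + 158346036725365*t^2 + 203630705149962*t^3.

56725422812031 + 137702830345705*t + 158346036725365*t^2 + 203630705149962*t^3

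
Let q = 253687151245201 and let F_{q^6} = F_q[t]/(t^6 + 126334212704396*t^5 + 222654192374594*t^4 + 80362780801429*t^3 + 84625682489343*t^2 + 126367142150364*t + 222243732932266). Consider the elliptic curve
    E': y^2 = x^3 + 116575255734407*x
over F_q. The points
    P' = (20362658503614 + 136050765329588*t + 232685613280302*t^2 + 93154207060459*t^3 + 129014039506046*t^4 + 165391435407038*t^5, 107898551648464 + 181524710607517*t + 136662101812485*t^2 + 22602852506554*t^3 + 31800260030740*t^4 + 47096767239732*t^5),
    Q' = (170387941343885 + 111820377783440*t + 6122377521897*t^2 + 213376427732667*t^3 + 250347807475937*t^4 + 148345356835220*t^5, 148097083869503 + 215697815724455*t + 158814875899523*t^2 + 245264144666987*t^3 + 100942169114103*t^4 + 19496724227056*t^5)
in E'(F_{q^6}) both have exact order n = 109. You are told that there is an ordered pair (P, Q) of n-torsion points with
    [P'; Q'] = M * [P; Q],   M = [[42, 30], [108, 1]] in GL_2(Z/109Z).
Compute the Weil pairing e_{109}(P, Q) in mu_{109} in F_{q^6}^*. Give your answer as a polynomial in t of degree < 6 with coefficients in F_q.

241924583136144 + 85783378349463*t + 123447364139011*t^2 + 184050368261715*t^3 + 238491620908881*t^4 + 86975682385681*t^5

Alternating bilinearity on E[109] (values in mu_{109} in F_{253687151245201^6}) gives e(P',Q') = e(P,Q)^det(M).
42*1 - 30*108 = -3198; reduced mod 109: det = 72, inverse 53.
n = 109 = (1101101)_2 (7 bits, wt 5); accumulate f_{109,P'}(Q'+S)/f_{109,P'}(S) along the 6-step ladder.
f_P(D_Q)/f_Q(D_P) = 10742090487890 + 72810530185108*t + 8474310474460*t^2 + 150779695580070*t^3 + 102124950584233*t^4 + 210089117130292*t^5.
Thus e_{109}(P,Q) = 241924583136144 + 85783378349463*t + 123447364139011*t^2 + 184050368261715*t^3 + 238491620908881*t^4 + 86975682385681*t^5.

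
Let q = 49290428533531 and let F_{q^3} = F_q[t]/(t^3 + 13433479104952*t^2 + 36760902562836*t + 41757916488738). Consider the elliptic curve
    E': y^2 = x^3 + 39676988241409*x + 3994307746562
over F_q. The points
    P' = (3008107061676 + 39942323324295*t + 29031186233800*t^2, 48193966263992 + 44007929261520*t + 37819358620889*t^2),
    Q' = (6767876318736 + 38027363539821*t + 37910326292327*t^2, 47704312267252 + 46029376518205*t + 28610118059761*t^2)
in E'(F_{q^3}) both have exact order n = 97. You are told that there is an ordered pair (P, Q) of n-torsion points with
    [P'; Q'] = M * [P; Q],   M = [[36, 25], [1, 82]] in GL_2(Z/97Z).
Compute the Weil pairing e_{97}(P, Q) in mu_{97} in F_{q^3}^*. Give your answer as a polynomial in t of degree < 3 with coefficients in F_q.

e_{97} is bilinear + alternating on E[97], so e_{97}(36*P + 25*Q, 1*P + 82*Q) = e_{97}(P,Q)^(36*82-25*1).
So e_{97}(P,Q) = e_{97}(P',Q')^{40}, since 17*40 = 1 mod 97.
Miller loop for e_{97} over F_{49290428533531^3}: bits of 97 = 1100001; 6 double steps + 2 add steps, l/v at each.
f_P(D_Q)/f_Q(D_P) = 42774969333115 + 33565869659075*t + 34196781223110*t^2.
Hence e(P,Q) = 9075715584717 + 47731448579663*t + 26495839070813*t^2 in F_{49290428533531^3}^*.

9075715584717 + 47731448579663*t + 26495839070813*t^2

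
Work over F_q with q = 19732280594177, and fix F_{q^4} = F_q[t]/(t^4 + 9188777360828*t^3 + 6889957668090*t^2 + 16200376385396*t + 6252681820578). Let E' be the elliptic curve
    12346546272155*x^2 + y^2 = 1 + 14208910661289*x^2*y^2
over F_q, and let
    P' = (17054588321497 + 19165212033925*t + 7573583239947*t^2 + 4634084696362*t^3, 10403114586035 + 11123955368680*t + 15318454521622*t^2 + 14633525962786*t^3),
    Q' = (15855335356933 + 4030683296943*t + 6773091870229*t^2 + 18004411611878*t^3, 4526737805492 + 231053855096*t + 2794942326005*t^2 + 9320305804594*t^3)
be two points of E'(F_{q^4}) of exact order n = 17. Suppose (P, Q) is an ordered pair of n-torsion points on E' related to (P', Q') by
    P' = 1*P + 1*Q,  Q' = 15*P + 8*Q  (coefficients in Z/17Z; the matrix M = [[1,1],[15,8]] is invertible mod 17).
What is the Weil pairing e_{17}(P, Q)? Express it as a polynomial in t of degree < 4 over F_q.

e_{17}(aP+bQ,cP+dQ) = e_{17}(P,Q)^(ad-bc); with (a,b,c,d)=(1,1,15,8) this gives the det-17 law.
Inverting 10 mod 17: 12. Thus e_{17}(P,Q) = e(P',Q')^{12}.
Edwards->Montgomery: u=(1+y)/(1-y), v=u/x -> 2241111064757v^2=u^3+6788251386880u^2+u; then x_W=9400549199805u+11003336353633: y^2=x^3+10697490046117*x+10095629094177.
n = 17 = (10001)_2 (5 bits, wt 2); accumulate f_{17,P'}(Q'+S)/f_{17,P'}(S) along the 4-step ladder.
f_P(D_Q)/f_Q(D_P) = 13738224758691 + 3799187244460*t + 16408291522480*t^2 + 16428392648549*t^3.
Thus e_{17}(P,Q) = 3637455540238 + 5249179198235*t + 1937122533569*t^2 + 2511488382767*t^3.

3637455540238 + 5249179198235*t + 1937122533569*t^2 + 2511488382767*t^3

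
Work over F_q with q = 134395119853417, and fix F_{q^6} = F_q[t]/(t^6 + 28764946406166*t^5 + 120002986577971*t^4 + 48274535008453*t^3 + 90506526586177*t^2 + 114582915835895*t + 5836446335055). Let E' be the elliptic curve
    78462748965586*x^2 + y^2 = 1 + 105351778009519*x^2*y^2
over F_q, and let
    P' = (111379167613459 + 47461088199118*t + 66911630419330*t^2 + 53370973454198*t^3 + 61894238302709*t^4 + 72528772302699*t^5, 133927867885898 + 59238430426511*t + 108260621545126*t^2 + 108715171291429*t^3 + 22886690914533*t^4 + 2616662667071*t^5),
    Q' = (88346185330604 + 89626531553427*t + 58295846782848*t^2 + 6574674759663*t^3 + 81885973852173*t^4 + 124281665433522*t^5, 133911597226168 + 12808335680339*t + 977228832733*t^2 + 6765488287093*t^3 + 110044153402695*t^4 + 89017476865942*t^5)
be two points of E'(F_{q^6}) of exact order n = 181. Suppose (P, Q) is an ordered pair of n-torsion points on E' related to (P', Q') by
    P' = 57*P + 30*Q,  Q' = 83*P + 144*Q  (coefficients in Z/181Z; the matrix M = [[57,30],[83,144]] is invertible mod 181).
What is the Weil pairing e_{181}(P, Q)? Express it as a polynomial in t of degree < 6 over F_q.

The 181-Weil pairing on E[181] over F_{134395119853417} is alternating-bilinear: e_{181}(P',Q') = e_{181}(P,Q)^det(M).
So e_{181}(P,Q) = e_{181}(P',Q')^{22}, since 107*22 = 1 mod 181.
Edwards a_E,d_E -> Montgomery A=111764196051715,B=45391153725483 -> Weierstrass 14266898416943,37435854726210 via alpha=53034941138087,beta=26876522702371.
8-bit Miller (10110101) on E'/F_{134395119853417} with a'=14266898416943, b'=37435854726210: accumulate tangent/chord ratios at Q'+S and P'+S'.
The quotient is 133782968773074 + 28384889829446*t + 92921514189096*t^2 + 115316016906951*t^3 + 2555514254453*t^4 + 116987224289150*t^5.
Thus e_{181}(P,Q) = 14385324480607 + 28733158158921*t + 51677489424555*t^2 + 13491900101988*t^3 + 119642440739682*t^4 + 4172529780820*t^5.

14385324480607 + 28733158158921*t + 51677489424555*t^2 + 13491900101988*t^3 + 119642440739682*t^4 + 4172529780820*t^5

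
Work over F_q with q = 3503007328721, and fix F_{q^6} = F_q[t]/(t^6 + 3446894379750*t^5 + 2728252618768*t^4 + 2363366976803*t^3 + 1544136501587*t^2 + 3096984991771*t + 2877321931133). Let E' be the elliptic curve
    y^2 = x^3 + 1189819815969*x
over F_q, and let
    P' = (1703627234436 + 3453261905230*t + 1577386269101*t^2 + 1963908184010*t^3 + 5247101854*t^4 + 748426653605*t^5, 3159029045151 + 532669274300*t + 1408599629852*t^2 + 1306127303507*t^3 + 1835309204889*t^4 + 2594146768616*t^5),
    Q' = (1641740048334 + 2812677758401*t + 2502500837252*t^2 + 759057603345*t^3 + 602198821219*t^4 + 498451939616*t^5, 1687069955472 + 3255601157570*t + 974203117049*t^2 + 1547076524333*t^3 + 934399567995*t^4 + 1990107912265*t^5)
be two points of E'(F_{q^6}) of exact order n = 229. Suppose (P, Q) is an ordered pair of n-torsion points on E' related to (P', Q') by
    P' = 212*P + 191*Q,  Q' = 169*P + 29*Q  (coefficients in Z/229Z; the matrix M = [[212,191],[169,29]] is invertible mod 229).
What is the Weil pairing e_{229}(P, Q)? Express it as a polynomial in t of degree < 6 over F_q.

e_{229} is bilinear + alternating on E[229], so e_{229}(212*P + 191*Q, 169*P + 29*Q) = e_{229}(P,Q)^(212*29-191*169).
Inverting 204 mod 229: 174. Thus e_{229}(P,Q) = e(P',Q')^{174}.
8-bit Miller (11100101) on E'/F_{3503007328721} with a'=1189819815969, b'=0: accumulate tangent/chord ratios at Q'+S and P'+S'.
The quotient is 2086322312987 + 1728284228298*t + 1461792288754*t^2 + 3344757354255*t^3 + 1204314610666*t^4 + 1689201017509*t^5.
Raise to 174: e(P,Q) = 466041635452 + 778133438878*t + 3377987839911*t^2 + 2732791284677*t^3 + 59621351170*t^4 + 297122415130*t^5 in mu_{229}.

466041635452 + 778133438878*t + 3377987839911*t^2 + 2732791284677*t^3 + 59621351170*t^4 + 297122415130*t^5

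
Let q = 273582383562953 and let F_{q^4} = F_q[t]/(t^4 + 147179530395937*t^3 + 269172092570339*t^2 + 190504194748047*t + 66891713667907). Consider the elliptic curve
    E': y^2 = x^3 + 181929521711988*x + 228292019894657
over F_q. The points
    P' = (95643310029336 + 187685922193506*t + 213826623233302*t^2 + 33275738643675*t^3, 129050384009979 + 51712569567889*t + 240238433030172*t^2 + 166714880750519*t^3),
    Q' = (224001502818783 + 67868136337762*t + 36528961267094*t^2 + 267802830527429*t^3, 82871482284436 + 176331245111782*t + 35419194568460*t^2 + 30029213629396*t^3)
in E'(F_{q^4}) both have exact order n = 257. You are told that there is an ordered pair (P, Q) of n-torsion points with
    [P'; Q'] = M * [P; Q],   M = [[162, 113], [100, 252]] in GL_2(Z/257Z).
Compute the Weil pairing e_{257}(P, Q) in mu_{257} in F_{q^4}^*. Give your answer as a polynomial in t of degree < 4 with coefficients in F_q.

238563394410458 + 131882064370649*t + 243225919928207*t^2 + 67146360036999*t^3

Under M = [[162,113],[100,252]] in GL_2(Z/257), e_{257}(P',Q') = e_{257}(P,Q)^(162*252-113*100 mod 257).
So e_{257}(P,Q) = e_{257}(P',Q')^{58}, since 226*58 = 1 mod 257.
Run Miller on y^2=x^3+181929521711988*x+228292019894657 over F_{273582383562953}: ladder 100000001 (9 bits); e = f_P(D_Q)/f_Q(D_P).
The quotient is 23223246910179 + 156667441577933*t + 176972926667149*t^2 + 12563484560528*t^3.
Hence e(P,Q) = 238563394410458 + 131882064370649*t + 243225919928207*t^2 + 67146360036999*t^3 in F_{273582383562953^4}^*.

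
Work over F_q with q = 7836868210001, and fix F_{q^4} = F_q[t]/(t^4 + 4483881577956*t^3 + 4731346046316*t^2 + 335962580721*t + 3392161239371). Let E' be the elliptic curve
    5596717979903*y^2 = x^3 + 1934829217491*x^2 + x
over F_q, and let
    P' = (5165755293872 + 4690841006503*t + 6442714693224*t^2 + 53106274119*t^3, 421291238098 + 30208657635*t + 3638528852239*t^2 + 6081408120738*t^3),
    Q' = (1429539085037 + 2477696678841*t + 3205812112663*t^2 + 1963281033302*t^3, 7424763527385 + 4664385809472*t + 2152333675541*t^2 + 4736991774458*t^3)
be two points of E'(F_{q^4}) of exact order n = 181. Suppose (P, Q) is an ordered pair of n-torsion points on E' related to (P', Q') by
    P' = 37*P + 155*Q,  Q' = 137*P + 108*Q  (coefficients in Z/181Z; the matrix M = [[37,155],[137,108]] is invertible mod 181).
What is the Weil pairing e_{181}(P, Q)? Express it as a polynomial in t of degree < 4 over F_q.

e_{181} is bilinear + alternating on E[181], so e_{181}(37*P + 155*Q, 137*P + 108*Q) = e_{181}(P,Q)^(37*108-155*137).
det M = 37*108 - 155*137 = -17239 = 137 (mod 181); 137^{-1} = 37 (mod 181).
Set x_W=1716307647848*u+6347665905852, y_W=1716307647848*v; then E': y_W^2=x_W^3+6393941439316*x_W+5352030363852.
Miller loop for e_{181} over F_{7836868210001^4}: bits of 181 = 10110101; 7 double steps + 4 add steps, l/v at each.
e_{181}(P',Q') = 7530639372786 + 4882757092718*t + 5559871623361*t^2 + 2820763173456*t^3.
Hence e(P,Q) = 1313416849552 + 5291311745033*t + 5115517379067*t^2 + 538904109012*t^3 in F_{7836868210001^4}^*.

1313416849552 + 5291311745033*t + 5115517379067*t^2 + 538904109012*t^3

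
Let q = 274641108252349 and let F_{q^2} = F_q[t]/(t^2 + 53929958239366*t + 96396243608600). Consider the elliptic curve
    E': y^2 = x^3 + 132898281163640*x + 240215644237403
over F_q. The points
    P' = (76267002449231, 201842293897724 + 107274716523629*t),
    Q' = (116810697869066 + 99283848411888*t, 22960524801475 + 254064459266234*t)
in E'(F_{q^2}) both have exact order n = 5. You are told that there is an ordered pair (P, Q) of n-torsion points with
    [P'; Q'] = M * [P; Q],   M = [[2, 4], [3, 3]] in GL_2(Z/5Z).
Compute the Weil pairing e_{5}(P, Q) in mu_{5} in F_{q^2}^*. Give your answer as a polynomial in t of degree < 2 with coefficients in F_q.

e_{5} is bilinear + alternating on E[5], so e_{5}(2*P + 4*Q, 3*P + 3*Q) = e_{5}(P,Q)^(2*3-4*3).
So e_{5}(P,Q) = e_{5}(P',Q')^{4}, since 4*4 = 1 mod 5.
Double-and-add over 101: 3-1 doublings, 2-1 additions; each step l_{T,T}/v_{2T} or l_{T,P'}/v at Q'+S for random S.
So e_{5}(P',Q') = 153511478003732 + 86284718149296*t.
Raise to 4: e(P,Q) = 224597862598555 + 188356390103053*t in mu_{5}.

224597862598555 + 188356390103053*t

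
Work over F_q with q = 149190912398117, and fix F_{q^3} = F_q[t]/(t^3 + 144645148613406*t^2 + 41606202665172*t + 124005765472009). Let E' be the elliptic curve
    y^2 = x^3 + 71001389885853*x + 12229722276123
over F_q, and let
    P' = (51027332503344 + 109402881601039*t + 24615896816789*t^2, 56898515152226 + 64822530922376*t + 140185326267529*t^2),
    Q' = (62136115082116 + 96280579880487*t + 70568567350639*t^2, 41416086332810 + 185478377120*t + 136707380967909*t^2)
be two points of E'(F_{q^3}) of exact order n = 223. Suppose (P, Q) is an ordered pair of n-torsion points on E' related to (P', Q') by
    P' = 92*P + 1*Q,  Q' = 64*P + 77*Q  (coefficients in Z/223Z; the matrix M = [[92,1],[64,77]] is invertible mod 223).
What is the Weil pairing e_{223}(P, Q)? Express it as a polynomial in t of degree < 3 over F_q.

The 223-Weil pairing on E[223] over F_{149190912398117} is alternating-bilinear: e_{223}(P',Q') = e_{223}(P,Q)^det(M).
Hence e(P,Q) = e(P',Q')^{198} where 198 = 107^{-1} mod 223.
Miller loop for e_{223} over F_{149190912398117^3}: bits of 223 = 11011111; 7 double steps + 6 add steps, l/v at each.
f_P(D_Q)/f_Q(D_P) = 74818611480426 + 73557101720681*t + 66540356138104*t^2.
Finally e_{223}(P,Q) = 80677713046739 + 86701199554270*t + 48106346566258*t^2.

80677713046739 + 86701199554270*t + 48106346566258*t^2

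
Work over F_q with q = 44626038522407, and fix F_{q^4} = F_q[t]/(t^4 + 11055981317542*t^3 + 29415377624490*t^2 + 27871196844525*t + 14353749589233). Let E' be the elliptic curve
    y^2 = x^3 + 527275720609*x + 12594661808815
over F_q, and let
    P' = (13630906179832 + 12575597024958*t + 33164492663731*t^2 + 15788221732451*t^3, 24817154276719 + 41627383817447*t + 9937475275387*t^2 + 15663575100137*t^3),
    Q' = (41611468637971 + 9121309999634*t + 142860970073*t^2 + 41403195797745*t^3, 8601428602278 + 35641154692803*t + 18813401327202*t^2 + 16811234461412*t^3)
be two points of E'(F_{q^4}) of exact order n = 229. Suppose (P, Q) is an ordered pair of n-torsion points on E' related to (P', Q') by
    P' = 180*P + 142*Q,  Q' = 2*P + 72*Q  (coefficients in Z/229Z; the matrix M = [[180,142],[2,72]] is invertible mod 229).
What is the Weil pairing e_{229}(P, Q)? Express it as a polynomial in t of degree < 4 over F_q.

The 229-Weil pairing on E[229] over F_{44626038522407} is alternating-bilinear: e_{229}(P',Q') = e_{229}(P,Q)^det(M).
Hence e(P,Q) = e(P',Q')^{82} where 82 = 81^{-1} mod 229.
8-bit Miller (11100101) on E'/F_{44626038522407} with a'=527275720609, b'=12594661808815: accumulate tangent/chord ratios at Q'+S and P'+S'.
f_P(D_Q)/f_Q(D_P) = 35142426040221 + 19696323632084*t + 11432791455852*t^2 + 22750170448582*t^3.
Finally e_{229}(P,Q) = 19422686602907 + 18248483419604*t + 2593835510824*t^2 + 21845021992727*t^3.

19422686602907 + 18248483419604*t + 2593835510824*t^2 + 21845021992727*t^3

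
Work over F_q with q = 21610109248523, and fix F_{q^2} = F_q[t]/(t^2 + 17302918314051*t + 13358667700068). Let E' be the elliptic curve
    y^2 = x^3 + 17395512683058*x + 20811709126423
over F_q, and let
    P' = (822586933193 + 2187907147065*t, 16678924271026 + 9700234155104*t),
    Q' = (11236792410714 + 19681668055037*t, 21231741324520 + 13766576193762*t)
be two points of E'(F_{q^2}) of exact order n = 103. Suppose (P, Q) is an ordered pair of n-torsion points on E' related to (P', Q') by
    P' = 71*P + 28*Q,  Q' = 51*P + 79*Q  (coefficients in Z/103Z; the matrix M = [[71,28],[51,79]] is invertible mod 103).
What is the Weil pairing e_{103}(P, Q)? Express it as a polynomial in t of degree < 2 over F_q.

5648015329660 + 14847483722050*t

Under M = [[71,28],[51,79]] in GL_2(Z/103), e_{103}(P',Q') = e_{103}(P,Q)^(71*79-28*51 mod 103).
det(M) mod 103 = 61; its inverse in (Z/103)^* is 76 (check: 61*76 mod 103 = 1).
n = 103 = (1100111)_2 (7 bits, wt 5); accumulate f_{103,P'}(Q'+S)/f_{103,P'}(S) along the 6-step ladder.
So e_{103}(P',Q') = 16824401414116 + 17493825146317*t.
e_{103}(P,Q) = (16824401414116 + 17493825146317*t)^{76} = 5648015329660 + 14847483722050*t.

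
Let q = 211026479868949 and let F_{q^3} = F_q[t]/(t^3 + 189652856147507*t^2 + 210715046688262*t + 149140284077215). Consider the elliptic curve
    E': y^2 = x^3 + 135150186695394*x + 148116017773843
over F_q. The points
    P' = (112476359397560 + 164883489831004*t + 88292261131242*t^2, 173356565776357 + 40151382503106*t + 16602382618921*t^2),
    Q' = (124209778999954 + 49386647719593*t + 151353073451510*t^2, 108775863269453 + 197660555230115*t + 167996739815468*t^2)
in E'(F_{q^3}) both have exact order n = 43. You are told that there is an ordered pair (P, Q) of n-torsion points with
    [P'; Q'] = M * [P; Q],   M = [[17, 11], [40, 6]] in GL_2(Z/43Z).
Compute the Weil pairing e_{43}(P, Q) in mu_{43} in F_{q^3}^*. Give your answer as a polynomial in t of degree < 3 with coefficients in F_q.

Under M = [[17,11],[40,6]] in GL_2(Z/43), e_{43}(P',Q') = e_{43}(P,Q)^(17*6-11*40 mod 43).
det M = 17*6 - 11*40 = -338 = 6 (mod 43); 6^{-1} = 36 (mod 43).
Run Miller on y^2=x^3+135150186695394*x+148116017773843 over F_{211026479868949}: ladder 101011 (6 bits); e = f_P(D_Q)/f_Q(D_P).
e_{43}(P',Q') = 176610747565659 + 181222295794034*t + 39879239648153*t^2.
(176610747565659 + 181222295794034*t + 39879239648153*t^2)^{36} mod (211026479868949,f) = 193217918484113 + 79658948468548*t + 192591711468754*t^2.

193217918484113 + 79658948468548*t + 192591711468754*t^2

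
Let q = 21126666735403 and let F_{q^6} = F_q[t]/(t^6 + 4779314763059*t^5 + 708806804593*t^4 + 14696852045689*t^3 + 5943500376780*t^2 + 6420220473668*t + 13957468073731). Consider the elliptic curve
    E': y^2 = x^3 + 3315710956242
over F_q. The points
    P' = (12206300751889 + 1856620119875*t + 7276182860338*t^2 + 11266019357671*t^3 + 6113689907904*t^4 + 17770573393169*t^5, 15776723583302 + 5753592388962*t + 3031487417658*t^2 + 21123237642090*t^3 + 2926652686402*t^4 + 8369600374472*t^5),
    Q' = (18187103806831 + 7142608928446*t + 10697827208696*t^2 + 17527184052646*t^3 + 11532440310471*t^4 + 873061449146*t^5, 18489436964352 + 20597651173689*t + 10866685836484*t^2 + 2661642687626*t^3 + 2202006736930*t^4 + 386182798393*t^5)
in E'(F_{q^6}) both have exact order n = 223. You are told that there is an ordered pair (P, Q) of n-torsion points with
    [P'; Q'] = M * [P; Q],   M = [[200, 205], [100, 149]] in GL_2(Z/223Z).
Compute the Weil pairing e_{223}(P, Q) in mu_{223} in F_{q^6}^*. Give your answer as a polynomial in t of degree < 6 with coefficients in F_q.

Alternating bilinearity on E[223] (values in mu_{223} in F_{21126666735403^6}) gives e(P',Q') = e(P,Q)^det(M).
200*149 - 205*100 = 9300; reduced mod 223: det = 157, inverse 125.
Build f_{223,P'} and f_{223,Q'} via the 8-bit ladder of 223=11011111_2; evaluate at shifted divisors; quotient in F_{21126666735403^6}.
f_P(D_Q)/f_Q(D_P) = 19862958878990 + 4644871844274*t + 6612029963440*t^2 + 10603326819658*t^3 + 8377236564535*t^4 + 6994286378539*t^5.
Finally e_{223}(P,Q) = 15634870663699 + 5939523989425*t + 10454081701877*t^2 + 11008039558692*t^3 + 14741367046228*t^4 + 4173045625682*t^5.

15634870663699 + 5939523989425*t + 10454081701877*t^2 + 11008039558692*t^3 + 14741367046228*t^4 + 4173045625682*t^5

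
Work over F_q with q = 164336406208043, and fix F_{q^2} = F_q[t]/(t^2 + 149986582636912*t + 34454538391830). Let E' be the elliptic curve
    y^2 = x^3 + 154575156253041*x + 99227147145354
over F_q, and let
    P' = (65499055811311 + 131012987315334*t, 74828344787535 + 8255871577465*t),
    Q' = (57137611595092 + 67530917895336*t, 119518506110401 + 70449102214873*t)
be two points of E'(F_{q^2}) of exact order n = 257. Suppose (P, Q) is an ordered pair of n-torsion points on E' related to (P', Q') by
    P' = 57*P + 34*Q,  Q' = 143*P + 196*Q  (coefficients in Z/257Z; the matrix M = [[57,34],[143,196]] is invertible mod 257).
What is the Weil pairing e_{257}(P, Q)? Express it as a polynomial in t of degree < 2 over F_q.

109799711808014 + 2934664922123*t

e_{257}(aP+bQ,cP+dQ) = e_{257}(P,Q)^(ad-bc); with (a,b,c,d)=(57,34,143,196) this gives the det-257 law.
So e_{257}(P,Q) = e_{257}(P',Q')^{219}, since 142*219 = 1 mod 257.
Run Miller on y^2=x^3+154575156253041*x+99227147145354 over F_{164336406208043}: ladder 100000001 (9 bits); e = f_P(D_Q)/f_Q(D_P).
Result: e(P',Q') = 55060442510509 + 3904113532952*t.
Thus e_{257}(P,Q) = 109799711808014 + 2934664922123*t.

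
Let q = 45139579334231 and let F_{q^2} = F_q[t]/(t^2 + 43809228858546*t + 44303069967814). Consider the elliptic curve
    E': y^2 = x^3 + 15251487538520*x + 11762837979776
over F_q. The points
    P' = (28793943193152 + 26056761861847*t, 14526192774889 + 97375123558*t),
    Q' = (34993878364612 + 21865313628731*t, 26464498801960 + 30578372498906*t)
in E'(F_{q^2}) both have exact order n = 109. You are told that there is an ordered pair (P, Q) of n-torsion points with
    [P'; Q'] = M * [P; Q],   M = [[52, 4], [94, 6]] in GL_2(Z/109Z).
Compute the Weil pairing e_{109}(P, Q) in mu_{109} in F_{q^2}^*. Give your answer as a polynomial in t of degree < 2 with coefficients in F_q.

e_{109} is bilinear + alternating on E[109], so e_{109}(52*P + 4*Q, 94*P + 6*Q) = e_{109}(P,Q)^(52*6-4*94).
det M = 52*6 - 4*94 = -64 = 45 (mod 109); 45^{-1} = 63 (mod 109).
Run Miller on y^2=x^3+15251487538520*x+11762837979776 over F_{45139579334231}: ladder 1101101 (7 bits); e = f_P(D_Q)/f_Q(D_P).
f_P(D_Q)/f_Q(D_P) = 7461939266471 + 25815419205435*t.
Hence e(P,Q) = 32144690720196 + 35822988287345*t in F_{45139579334231^2}^*.

32144690720196 + 35822988287345*t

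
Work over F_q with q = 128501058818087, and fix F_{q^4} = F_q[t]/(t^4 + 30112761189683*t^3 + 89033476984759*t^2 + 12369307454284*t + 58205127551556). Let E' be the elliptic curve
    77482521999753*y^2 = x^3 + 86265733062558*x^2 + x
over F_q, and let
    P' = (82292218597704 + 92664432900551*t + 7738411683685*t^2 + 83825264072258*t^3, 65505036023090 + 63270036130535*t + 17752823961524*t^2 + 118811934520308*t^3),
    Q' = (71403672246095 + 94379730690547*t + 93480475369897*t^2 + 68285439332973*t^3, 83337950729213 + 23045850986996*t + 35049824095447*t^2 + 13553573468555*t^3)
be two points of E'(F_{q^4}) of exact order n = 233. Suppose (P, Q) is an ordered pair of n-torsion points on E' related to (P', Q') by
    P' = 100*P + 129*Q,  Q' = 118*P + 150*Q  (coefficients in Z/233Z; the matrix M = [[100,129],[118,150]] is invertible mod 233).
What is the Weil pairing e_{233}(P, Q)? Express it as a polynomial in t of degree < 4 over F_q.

e_{233}(aP+bQ,cP+dQ) = e_{233}(P,Q)^(ad-bc); with (a,b,c,d)=(100,129,118,150) this gives the det-233 law.
det(M) mod 233 = 11; its inverse in (Z/233)^* is 106 (check: 11*106 mod 233 = 1).
(x,y)|->(37886335358620x+70201023858632,37886335358620y) sends E' to y^2=x^3+104221113788881*x+25217971487736.
8-bit Miller (11101001) on E'/F_{128501058818087} with a'=104221113788881, b'=25217971487736: accumulate tangent/chord ratios at Q'+S and P'+S'.
So e_{233}(P',Q') = 51759774440683 + 69348771552370*t + 57464490141458*t^2 + 126749034108001*t^3.
Finally e_{233}(P,Q) = 15756008116663 + 88146736655813*t + 94417347541643*t^2 + 48218157448567*t^3.

15756008116663 + 88146736655813*t + 94417347541643*t^2 + 48218157448567*t^3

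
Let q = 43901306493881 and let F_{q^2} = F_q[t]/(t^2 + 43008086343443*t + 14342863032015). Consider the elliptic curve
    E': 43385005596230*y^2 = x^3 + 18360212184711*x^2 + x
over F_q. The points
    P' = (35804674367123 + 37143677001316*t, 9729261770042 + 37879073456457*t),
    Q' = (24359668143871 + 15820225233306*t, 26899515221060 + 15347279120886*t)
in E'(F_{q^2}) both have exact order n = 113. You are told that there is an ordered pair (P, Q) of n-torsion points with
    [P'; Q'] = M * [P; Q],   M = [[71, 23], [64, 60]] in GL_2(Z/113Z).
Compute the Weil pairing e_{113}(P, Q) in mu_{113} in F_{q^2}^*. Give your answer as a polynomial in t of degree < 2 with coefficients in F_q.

33632623342224 + 179351632047*t

Since e_{113}(P,P)=e_{113}(Q,Q)=1 and e_{113}(Q,P)=e_{113}(P,Q)^{-1}, expanding e_{113}(71*P + 23*Q,64*P + 60*Q) leaves e(P,Q)^det(M).
So e_{113}(P,Q) = e_{113}(P',Q')^{58}, since 76*58 = 1 mod 113.
Undo Montgomery via alpha=42720220797632, beta=12126268684205: (a',b')=(39998822700717,41240493722269) over F_{43901306493881}.
Build f_{113,P'} and f_{113,Q'} via the 7-bit ladder of 113=1110001_2; evaluate at shifted divisors; quotient in F_{43901306493881^2}.
f_P(D_Q)/f_Q(D_P) = 25601898528629 + 1520181791606*t.
e_{113}(P,Q) = (25601898528629 + 1520181791606*t)^{58} = 33632623342224 + 179351632047*t.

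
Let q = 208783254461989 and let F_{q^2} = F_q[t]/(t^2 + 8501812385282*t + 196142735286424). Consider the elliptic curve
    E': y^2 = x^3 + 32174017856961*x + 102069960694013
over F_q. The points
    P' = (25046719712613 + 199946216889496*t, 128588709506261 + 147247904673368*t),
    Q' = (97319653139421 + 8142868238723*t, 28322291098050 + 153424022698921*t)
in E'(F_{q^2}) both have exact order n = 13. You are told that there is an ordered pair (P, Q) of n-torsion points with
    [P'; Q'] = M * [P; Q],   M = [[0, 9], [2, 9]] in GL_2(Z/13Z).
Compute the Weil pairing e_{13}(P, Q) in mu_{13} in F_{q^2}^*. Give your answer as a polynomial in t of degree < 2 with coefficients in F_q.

e_{13} is bilinear + alternating on E[13], so e_{13}(9*Q, 2*P + 9*Q) = e_{13}(P,Q)^(0*9-9*2).
0*9 - 9*2 = -18; reduced mod 13: det = 8, inverse 5.
n = 13 = (1101)_2 (4 bits, wt 3); accumulate f_{13,P'}(Q'+S)/f_{13,P'}(S) along the 3-step ladder.
f_P(D_Q)/f_Q(D_P) = 204603676663790 + 203951018711660*t.
Raise to 5: e(P,Q) = 197082002180767 + 97559903791477*t in mu_{13}.

197082002180767 + 97559903791477*t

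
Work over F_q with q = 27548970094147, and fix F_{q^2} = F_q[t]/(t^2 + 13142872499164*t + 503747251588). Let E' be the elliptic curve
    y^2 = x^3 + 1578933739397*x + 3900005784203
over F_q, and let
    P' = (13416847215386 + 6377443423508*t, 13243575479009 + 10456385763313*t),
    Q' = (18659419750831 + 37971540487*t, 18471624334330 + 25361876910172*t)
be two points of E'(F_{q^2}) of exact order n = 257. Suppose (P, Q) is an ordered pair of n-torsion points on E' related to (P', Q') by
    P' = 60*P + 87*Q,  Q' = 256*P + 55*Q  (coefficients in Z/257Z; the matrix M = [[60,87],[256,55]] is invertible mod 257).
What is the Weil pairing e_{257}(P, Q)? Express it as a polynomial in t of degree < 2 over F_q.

25781473545951 + 12345070372877*t

Under M = [[60,87],[256,55]] in GL_2(Z/257), e_{257}(P',Q') = e_{257}(P,Q)^(60*55-87*256 mod 257).
det M = 60*55 - 87*256 = -18972 = 46 (mod 257); 46^{-1} = 95 (mod 257).
Miller loop for e_{257} over F_{27548970094147^2}: bits of 257 = 100000001; 8 double steps + 1 add steps, l/v at each.
Result: e(P',Q') = 5596839573681 + 21607373976202*t.
Finally e_{257}(P,Q) = 25781473545951 + 12345070372877*t.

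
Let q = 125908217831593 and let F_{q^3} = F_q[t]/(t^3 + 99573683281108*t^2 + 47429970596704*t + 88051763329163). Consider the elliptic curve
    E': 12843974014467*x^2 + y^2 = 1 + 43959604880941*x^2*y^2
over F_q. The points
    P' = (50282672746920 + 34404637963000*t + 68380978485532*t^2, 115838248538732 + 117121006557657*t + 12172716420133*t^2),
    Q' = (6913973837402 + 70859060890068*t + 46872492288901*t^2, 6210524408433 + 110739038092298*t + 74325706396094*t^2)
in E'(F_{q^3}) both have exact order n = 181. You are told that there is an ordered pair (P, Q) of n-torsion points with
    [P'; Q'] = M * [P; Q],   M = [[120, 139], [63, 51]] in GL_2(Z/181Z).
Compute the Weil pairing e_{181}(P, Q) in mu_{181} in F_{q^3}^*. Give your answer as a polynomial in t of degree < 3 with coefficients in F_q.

Under M = [[120,139],[63,51]] in GL_2(Z/181), e_{181}(P',Q') = e_{181}(P,Q)^(120*51-139*63 mod 181).
Inverting 78 mod 181: 123. Thus e_{181}(P,Q) = e(P',Q')^{123}.
Edwards->Montgomery: u=(1+y)/(1-y), v=u/x -> 48918612941519v^2=u^3+64314678853937u^2+u; then x_W=55175201199178u+51436669093099: y^2=x^3+88862672454596*x.
n = 181 = (10110101)_2 (8 bits, wt 5); accumulate f_{181,P'}(Q'+S)/f_{181,P'}(S) along the 7-step ladder.
e_{181}(P',Q') = 29592860513453 + 103480048623600*t + 26617922831624*t^2.
Hence e(P,Q) = 26688437757232 + 79098245982928*t + 28129908116160*t^2 in F_{125908217831593^3}^*.

26688437757232 + 79098245982928*t + 28129908116160*t^2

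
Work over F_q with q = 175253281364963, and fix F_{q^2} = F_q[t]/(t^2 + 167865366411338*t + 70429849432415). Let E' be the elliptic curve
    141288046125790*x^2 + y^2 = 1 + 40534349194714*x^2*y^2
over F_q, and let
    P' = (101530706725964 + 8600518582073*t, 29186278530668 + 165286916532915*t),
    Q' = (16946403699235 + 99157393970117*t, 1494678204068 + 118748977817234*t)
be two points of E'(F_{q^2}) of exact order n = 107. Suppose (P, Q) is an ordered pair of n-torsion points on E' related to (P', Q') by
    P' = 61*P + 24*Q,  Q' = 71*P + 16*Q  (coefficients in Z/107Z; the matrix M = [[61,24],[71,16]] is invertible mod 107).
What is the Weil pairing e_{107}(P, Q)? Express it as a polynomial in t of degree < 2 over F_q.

The 107-Weil pairing on E[107] over F_{175253281364963} is alternating-bilinear: e_{107}(P',Q') = e_{107}(P,Q)^det(M).
So e_{107}(P,Q) = e_{107}(P',Q')^{51}, since 21*51 = 1 mod 107.
Edwards a_E,d_E -> Montgomery A=145014485738012,B=63049127269901 -> Weierstrass 64232158078840,156121105908756 via alpha=88721493008405,beta=25188424232769.
Build f_{107,P'} and f_{107,Q'} via the 7-bit ladder of 107=1101011_2; evaluate at shifted divisors; quotient in F_{175253281364963^2}.
Result: e(P',Q') = 148217742520195 + 56828621117759*t.
Hence e(P,Q) = 41130388215854 + 152246537794219*t in F_{175253281364963^2}^*.

41130388215854 + 152246537794219*t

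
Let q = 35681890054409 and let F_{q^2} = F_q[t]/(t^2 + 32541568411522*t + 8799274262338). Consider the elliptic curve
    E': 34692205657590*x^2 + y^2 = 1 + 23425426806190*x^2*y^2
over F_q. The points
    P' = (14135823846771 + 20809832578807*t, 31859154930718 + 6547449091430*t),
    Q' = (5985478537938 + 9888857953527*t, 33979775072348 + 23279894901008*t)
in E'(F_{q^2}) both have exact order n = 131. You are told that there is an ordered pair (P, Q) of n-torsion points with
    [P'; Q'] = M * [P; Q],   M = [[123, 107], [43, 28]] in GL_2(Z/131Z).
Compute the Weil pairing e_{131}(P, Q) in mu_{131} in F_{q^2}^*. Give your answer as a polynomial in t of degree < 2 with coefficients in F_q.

e_{131}(aP+bQ,cP+dQ) = e_{131}(P,Q)^(ad-bc); with (a,b,c,d)=(123,107,43,28) this gives the det-131 law.
So e_{131}(P,Q) = e_{131}(P',Q')^{6}, since 22*6 = 1 mod 131.
Map (x,y)_Ed via u=(1+y)/(1-y), v=(1+y)/((1-y)x) to Montgomery A=34737571582016,B=26214022926117; then to (a',b')=(29220777072056,27501489070407).
8-bit Miller (10000011) on E'/F_{35681890054409} with a'=29220777072056, b'=27501489070407: accumulate tangent/chord ratios at Q'+S and P'+S'.
f_P(D_Q)/f_Q(D_P) = 21024576975937 + 9330920133455*t.
Raise to 6: e(P,Q) = 15275288727508 + 34332037149476*t in mu_{131}.

15275288727508 + 34332037149476*t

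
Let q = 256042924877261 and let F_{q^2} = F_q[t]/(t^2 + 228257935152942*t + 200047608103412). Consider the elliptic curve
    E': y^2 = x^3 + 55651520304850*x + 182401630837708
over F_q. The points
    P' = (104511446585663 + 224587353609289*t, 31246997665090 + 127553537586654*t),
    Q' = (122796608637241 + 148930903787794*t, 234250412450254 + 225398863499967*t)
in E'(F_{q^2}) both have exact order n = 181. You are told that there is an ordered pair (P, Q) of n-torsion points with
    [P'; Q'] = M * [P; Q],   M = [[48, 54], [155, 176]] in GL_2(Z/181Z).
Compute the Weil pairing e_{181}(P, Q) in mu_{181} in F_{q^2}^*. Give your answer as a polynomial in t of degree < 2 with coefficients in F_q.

The 181-Weil pairing on E[181] over F_{256042924877261} is alternating-bilinear: e_{181}(P',Q') = e_{181}(P,Q)^det(M).
Hence e(P,Q) = e(P',Q')^{123} where 123 = 78^{-1} mod 181.
n = 181 = (10110101)_2 (8 bits, wt 5); accumulate f_{181,P'}(Q'+S)/f_{181,P'}(S) along the 7-step ladder.
Result: e(P',Q') = 174922409842434 + 104955889522640*t.
Raise to 123: e(P,Q) = 229613682282396 + 101226760216948*t in mu_{181}.

229613682282396 + 101226760216948*t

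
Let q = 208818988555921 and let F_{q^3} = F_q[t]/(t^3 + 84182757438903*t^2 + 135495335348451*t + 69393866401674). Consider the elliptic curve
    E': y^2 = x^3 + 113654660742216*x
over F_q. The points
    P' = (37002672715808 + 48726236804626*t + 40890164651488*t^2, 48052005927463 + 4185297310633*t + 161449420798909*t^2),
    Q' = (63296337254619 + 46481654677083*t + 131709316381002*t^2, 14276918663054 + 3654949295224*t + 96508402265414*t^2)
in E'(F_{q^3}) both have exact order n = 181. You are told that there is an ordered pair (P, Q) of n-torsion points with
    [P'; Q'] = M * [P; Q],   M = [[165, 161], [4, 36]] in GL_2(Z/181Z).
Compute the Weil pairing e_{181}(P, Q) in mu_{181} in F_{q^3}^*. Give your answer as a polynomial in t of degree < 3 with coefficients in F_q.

Alternating bilinearity on E[181] (values in mu_{181} in F_{208818988555921^3}) gives e(P',Q') = e(P,Q)^det(M).
So e_{181}(P,Q) = e_{181}(P',Q')^{104}, since 47*104 = 1 mod 181.
Build f_{181,P'} and f_{181,Q'} via the 8-bit ladder of 181=10110101_2; evaluate at shifted divisors; quotient in F_{208818988555921^3}.
Result: e(P',Q') = 136604565859837 + 75396348301468*t + 77902585065119*t^2.
e_{181}(P,Q) = (136604565859837 + 75396348301468*t + 77902585065119*t^2)^{104} = 197547195893430 + 114820705720572*t + 203691610534248*t^2.

197547195893430 + 114820705720572*t + 203691610534248*t^2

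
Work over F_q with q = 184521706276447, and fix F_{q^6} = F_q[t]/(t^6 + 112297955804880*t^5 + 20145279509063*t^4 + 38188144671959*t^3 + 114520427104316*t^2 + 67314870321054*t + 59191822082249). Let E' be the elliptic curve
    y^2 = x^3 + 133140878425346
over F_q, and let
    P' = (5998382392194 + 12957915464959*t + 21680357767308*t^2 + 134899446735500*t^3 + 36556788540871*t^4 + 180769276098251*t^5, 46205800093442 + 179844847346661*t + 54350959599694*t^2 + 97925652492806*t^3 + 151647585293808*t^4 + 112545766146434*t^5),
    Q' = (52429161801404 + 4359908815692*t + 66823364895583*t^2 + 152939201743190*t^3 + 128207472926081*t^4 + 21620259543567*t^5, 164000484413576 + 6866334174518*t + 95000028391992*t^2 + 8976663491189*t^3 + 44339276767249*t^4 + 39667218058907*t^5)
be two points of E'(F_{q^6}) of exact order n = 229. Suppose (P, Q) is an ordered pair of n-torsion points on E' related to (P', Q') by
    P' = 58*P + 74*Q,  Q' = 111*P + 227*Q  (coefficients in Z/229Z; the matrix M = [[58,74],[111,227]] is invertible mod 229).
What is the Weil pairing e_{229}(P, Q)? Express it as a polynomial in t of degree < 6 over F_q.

93720258719322 + 101072725513961*t + 147810193293083*t^2 + 162205229255169*t^3 + 163153666992595*t^4 + 117467395620694*t^5

e_{229}(aP+bQ,cP+dQ) = e_{229}(P,Q)^(ad-bc); with (a,b,c,d)=(58,74,111,227) this gives the det-229 law.
So e_{229}(P,Q) = e_{229}(P',Q')^{221}, since 143*221 = 1 mod 229.
Miller loop for e_{229} over F_{184521706276447^6}: bits of 229 = 11100101; 7 double steps + 4 add steps, l/v at each.
f_P(D_Q)/f_Q(D_P) = 15094397973575 + 25232792673228*t + 63982851340659*t^2 + 71126612033881*t^3 + 109582639888927*t^4 + 90406578618163*t^5.
Thus e_{229}(P,Q) = 93720258719322 + 101072725513961*t + 147810193293083*t^2 + 162205229255169*t^3 + 163153666992595*t^4 + 117467395620694*t^5.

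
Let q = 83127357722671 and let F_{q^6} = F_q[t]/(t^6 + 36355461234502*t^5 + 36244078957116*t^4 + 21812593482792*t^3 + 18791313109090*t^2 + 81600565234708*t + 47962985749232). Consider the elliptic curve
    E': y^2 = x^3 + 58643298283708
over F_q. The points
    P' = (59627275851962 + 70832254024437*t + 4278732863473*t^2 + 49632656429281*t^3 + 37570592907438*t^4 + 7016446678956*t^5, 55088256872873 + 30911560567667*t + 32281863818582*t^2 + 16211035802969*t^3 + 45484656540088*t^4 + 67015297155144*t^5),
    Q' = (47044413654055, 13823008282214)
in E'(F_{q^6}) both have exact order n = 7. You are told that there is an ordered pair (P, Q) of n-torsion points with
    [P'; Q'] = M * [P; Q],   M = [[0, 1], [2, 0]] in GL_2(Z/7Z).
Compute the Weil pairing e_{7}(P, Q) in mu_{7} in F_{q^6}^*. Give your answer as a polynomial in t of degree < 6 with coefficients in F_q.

e_{7} is bilinear + alternating on E[7], so e_{7}(1*Q, 2*P) = e_{7}(P,Q)^(0*0-1*2).
det M = 0*0 - 1*2 = -2 = 5 (mod 7); 5^{-1} = 3 (mod 7).
Build f_{7,P'} and f_{7,Q'} via the 3-bit ladder of 7=111_2; evaluate at shifted divisors; quotient in F_{83127357722671^6}.
The quotient is 10415093161438 + 48083295786392*t + 81149565620962*t^2 + 64041416982409*t^3 + 76472842320124*t^4 + 43159807689942*t^5.
Hence e(P,Q) = 71985397938847 + 67303231616202*t + 82219061252556*t^2 + 283695517813*t^3 + 51521980857693*t^4 + 66065087790783*t^5 in F_{83127357722671^6}^*.

71985397938847 + 67303231616202*t + 82219061252556*t^2 + 283695517813*t^3 + 51521980857693*t^4 + 66065087790783*t^5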